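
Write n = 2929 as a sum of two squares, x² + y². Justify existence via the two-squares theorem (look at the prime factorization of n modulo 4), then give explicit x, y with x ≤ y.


Step 1: Factor n = 2929 = 29 · 101.
Step 2: Check the mod-4 condition on each prime factor: 29 ≡ 1 (mod 4), exponent 1; 101 ≡ 1 (mod 4), exponent 1.
All primes ≡ 3 (mod 4) appear to even exponent (or don't appear), so by the two-squares theorem n IS expressible as a sum of two squares.
Step 3: Build a representation. Here n = 29 · 101 is a product of primes ≡ 1 (mod 4). Each prime p ≡ 1 (mod 4) is itself a sum of two squares; find a² by testing p − a² for a perfect square:
  29: 29 − 1² = 28, 29 − 2² = 25 = 5² ⇒ 29 = 2² + 5².
  101: 101 − 1² = 100 = 10² ⇒ 101 = 1² + 10².
  Combine using the Brahmagupta–Fibonacci identity (a² + b²)(c² + d²) = (ac − bd)² + (ad + bc)² = (ac + bd)² + (ad − bc)²:
  29 · 101 = 2929: from (2² + 5²)(1² + 10²), take (2·1 − 5·10, 2·10 + 5·1) = (2 − 50, 20 + 5) = (-48, 25); dropping signs (only squares matter) gives (48, 25); check 48² + 25² = 2304 + 625 = 2929 ✓.
Step 4: Order so x ≤ y and verify: 25² + 48² = 625 + 2304 = 2929 = n. ✓

n = 2929 = 25² + 48² (one valid representation with x ≤ y).


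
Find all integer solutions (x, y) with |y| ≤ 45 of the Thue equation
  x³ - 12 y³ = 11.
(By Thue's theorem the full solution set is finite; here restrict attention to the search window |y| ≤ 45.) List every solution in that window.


The equation is x³ - 12y³ = 11. For fixed y, x³ = 12·y³ + 11, so a solution requires the RHS to be a perfect cube.
Strategy: iterate y from -45 to 45, compute RHS = 12·y³ + 11, and check whether it is a (positive or negative) perfect cube.
Check small values of y:
  y = 0: RHS = 11 is not a perfect cube.
  y = 1: RHS = 23 is not a perfect cube.
  y = -1: RHS = -1 = (-1)³ ⇒ x = -1 works.
  y = 2: RHS = 107 is not a perfect cube.
  y = -2: RHS = -85 is not a perfect cube.
  y = 3: RHS = 335 is not a perfect cube.
  y = -3: RHS = -313 is not a perfect cube.
Continuing the search up to |y| = 45 finds no further solutions beyond those listed.
Collected solutions: (-1, -1).

Solutions (with |y| ≤ 45): (-1, -1).


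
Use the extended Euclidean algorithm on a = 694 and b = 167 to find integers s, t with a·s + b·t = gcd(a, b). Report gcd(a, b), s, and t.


Euclidean algorithm on (694, 167) — divide until remainder is 0:
  694 = 4 · 167 + 26
  167 = 6 · 26 + 11
  26 = 2 · 11 + 4
  11 = 2 · 4 + 3
  4 = 1 · 3 + 1
  3 = 3 · 1 + 0
gcd(694, 167) = 1.
Track Bezout coefficients alongside the remainders: start with r₀ = 694 = a·1 + b·0 (s = 1, t = 0) and r₁ = 167 = a·0 + b·1 (s = 0, t = 1); each new remainder r_{k+1} = r_{k-1} − q_k·r_k inherits s_{k+1} = s_{k-1} − q_k·s_k, t_{k+1} = t_{k-1} − q_k·t_k, so r_k = a·s_k + b·t_k at every step:
  q = 4: r = 26, s = 1 − 4·0 = 1, t = 0 − 4·1 = -4  (check: 694·1 + 167·(-4) = 26)
  q = 6: r = 11, s = 0 − 6·1 = -6, t = 1 − 6·(-4) = 25  (check: 694·(-6) + 167·25 = 11)
  q = 2: r = 4, s = 1 − 2·(-6) = 13, t = -4 − 2·25 = -54  (check: 694·13 + 167·(-54) = 4)
  q = 2: r = 3, s = -6 − 2·13 = -32, t = 25 − 2·(-54) = 133  (check: 694·(-32) + 167·133 = 3)
  q = 1: r = 1, s = 13 − 1·(-32) = 45, t = -54 − 1·133 = -187  (check: 694·45 + 167·(-187) = 1)
The row with r = 1 (the gcd) gives the Bezout coefficients s = 45, t = -187.
Result: 694 · (45) + 167 · (-187) = 1.

gcd(694, 167) = 1; s = 45, t = -187 (check: 694·45 + 167·(-187) = 1).


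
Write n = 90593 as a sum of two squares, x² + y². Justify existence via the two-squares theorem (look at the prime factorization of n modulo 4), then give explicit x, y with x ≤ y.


Step 1: Factor n = 90593 = 17 · 73^2.
Step 2: Check the mod-4 condition on each prime factor: 17 ≡ 1 (mod 4), exponent 1; 73 ≡ 1 (mod 4), exponent 2.
All primes ≡ 3 (mod 4) appear to even exponent (or don't appear), so by the two-squares theorem n IS expressible as a sum of two squares.
Step 3: Build a representation. Here n = 17 · 73 · 73 is a product of primes ≡ 1 (mod 4). Each prime p ≡ 1 (mod 4) is itself a sum of two squares; find a² by testing p − a² for a perfect square:
  17: 17 − 1² = 16 = 4² ⇒ 17 = 1² + 4².
  73: 73 − 1² = 72, 73 − 2² = 69, 73 − 3² = 64 = 8² ⇒ 73 = 3² + 8².
  Combine using the Brahmagupta–Fibonacci identity (a² + b²)(c² + d²) = (ac − bd)² + (ad + bc)² = (ac + bd)² + (ad − bc)²:
  17 · 73 = 1241: from (1² + 4²)(3² + 8²), take (1·3 − 4·8, 1·8 + 4·3) = (3 − 32, 8 + 12) = (-29, 20); dropping signs (only squares matter) gives (29, 20); check 29² + 20² = 841 + 400 = 1241 ✓.
  1241 · 73 = 90593: from (29² + 20²)(3² + 8²), take (29·3 − 20·8, 29·8 + 20·3) = (87 − 160, 232 + 60) = (-73, 292); dropping signs (only squares matter) gives (73, 292); check 73² + 292² = 5329 + 85264 = 90593 ✓.
Step 4: Order so x ≤ y and verify: 73² + 292² = 5329 + 85264 = 90593 = n. ✓

n = 90593 = 73² + 292² (one valid representation with x ≤ y).


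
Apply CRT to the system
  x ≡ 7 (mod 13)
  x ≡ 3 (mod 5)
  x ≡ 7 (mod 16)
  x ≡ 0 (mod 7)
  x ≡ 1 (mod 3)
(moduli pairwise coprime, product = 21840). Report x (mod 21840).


Product of moduli M = 13 · 5 · 16 · 7 · 3 = 21840.
Merge one congruence at a time:
  Start: x ≡ 7 (mod 13).
  Combine with x ≡ 3 (mod 5); new modulus lcm = 65.
    Write x = 7 + 13·t and substitute into x ≡ 3 (mod 5): 13·t ≡ 3 − 7 = -4 (mod 5).
    Reduce coefficients mod 5: 3·t ≡ 1 (mod 5).
    The inverse of 3 mod 5 is 2 (since 3·2 = 6 = 1·5 + 1), so t ≡ 2·1 = 2 ≡ 2 (mod 5).
    Then x = 7 + 13·2 = 33, valid modulo lcm(13, 5) = 65: x ≡ 33 (mod 65).
  Combine with x ≡ 7 (mod 16); new modulus lcm = 1040.
    Write x = 33 + 65·t and substitute into x ≡ 7 (mod 16): 65·t ≡ 7 − 33 = -26 (mod 16).
    Reduce coefficients mod 16: 1·t ≡ 6 (mod 16).
    So t ≡ 6 (mod 16).
    Then x = 33 + 65·6 = 423, valid modulo lcm(65, 16) = 1040: x ≡ 423 (mod 1040).
  Combine with x ≡ 0 (mod 7); new modulus lcm = 7280.
    Write x = 423 + 1040·t and substitute into x ≡ 0 (mod 7): 1040·t ≡ 0 − 423 = -423 (mod 7).
    Reduce coefficients mod 7: 4·t ≡ 4 (mod 7).
    The inverse of 4 mod 7 is 2 (since 4·2 = 8 = 1·7 + 1), so t ≡ 2·4 = 8 ≡ 1 (mod 7).
    Then x = 423 + 1040·1 = 1463, valid modulo lcm(1040, 7) = 7280: x ≡ 1463 (mod 7280).
  Combine with x ≡ 1 (mod 3); new modulus lcm = 21840.
    Write x = 1463 + 7280·t and substitute into x ≡ 1 (mod 3): 7280·t ≡ 1 − 1463 = -1462 (mod 3).
    Reduce coefficients mod 3: 2·t ≡ 2 (mod 3).
    The inverse of 2 mod 3 is 2 (since 2·2 = 4 = 1·3 + 1), so t ≡ 2·2 = 4 ≡ 1 (mod 3).
    Then x = 1463 + 7280·1 = 8743, valid modulo lcm(7280, 3) = 21840: x ≡ 8743 (mod 21840).
Verify against each original: 8743 mod 13 = 7, 8743 mod 5 = 3, 8743 mod 16 = 7, 8743 mod 7 = 0, 8743 mod 3 = 1.

x ≡ 8743 (mod 21840).


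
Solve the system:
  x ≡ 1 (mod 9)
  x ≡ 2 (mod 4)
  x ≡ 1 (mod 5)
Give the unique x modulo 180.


Moduli 9, 4, 5 are pairwise coprime; by CRT there is a unique solution modulo M = 9 · 4 · 5 = 180.
Solve pairwise, accumulating the modulus:
  Start with x ≡ 1 (mod 9).
  Combine with x ≡ 2 (mod 4): since gcd(9, 4) = 1, we get a unique residue mod 36.
    Write x = 1 + 9·t and substitute into x ≡ 2 (mod 4): 9·t ≡ 2 − 1 = 1 (mod 4).
    Reduce coefficients mod 4: 1·t ≡ 1 (mod 4).
    So t ≡ 1 (mod 4).
    Then x = 1 + 9·1 = 10, valid modulo lcm(9, 4) = 36: x ≡ 10 (mod 36).
  Combine with x ≡ 1 (mod 5): since gcd(36, 5) = 1, we get a unique residue mod 180.
    Write x = 10 + 36·t and substitute into x ≡ 1 (mod 5): 36·t ≡ 1 − 10 = -9 (mod 5).
    Reduce coefficients mod 5: 1·t ≡ 1 (mod 5).
    So t ≡ 1 (mod 5).
    Then x = 10 + 36·1 = 46, valid modulo lcm(36, 5) = 180: x ≡ 46 (mod 180).
Verify: 46 mod 9 = 1 ✓, 46 mod 4 = 2 ✓, 46 mod 5 = 1 ✓.

x ≡ 46 (mod 180).


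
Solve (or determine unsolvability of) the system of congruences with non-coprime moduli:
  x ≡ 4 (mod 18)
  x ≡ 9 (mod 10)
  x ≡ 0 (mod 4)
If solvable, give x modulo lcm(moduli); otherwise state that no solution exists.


Moduli 18, 10, 4 are not pairwise coprime, so CRT works modulo lcm(m_i) when all pairwise compatibility conditions hold.
Pairwise compatibility: gcd(m_i, m_j) must divide a_i - a_j for every pair.
Merge one congruence at a time:
  Start: x ≡ 4 (mod 18).
  Combine with x ≡ 9 (mod 10): gcd(18, 10) = 2, and 9 - 4 = 5 is NOT divisible by 2.
    ⇒ system is inconsistent (no integer solution).

No solution (the system is inconsistent).


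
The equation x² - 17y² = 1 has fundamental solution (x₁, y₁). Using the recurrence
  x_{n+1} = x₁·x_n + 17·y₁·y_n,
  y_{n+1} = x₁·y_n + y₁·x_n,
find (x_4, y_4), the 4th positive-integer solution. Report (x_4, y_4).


Step 1: Find the fundamental solution (x₁, y₁) of x² - 17y² = 1.
  Expand √17 as a continued fraction. a₀ = ⌊√17⌋ = 4; iterate m_{k+1} = d_k·a_k − m_k, d_{k+1} = (17 − m_{k+1}²)/d_k, a_{k+1} = ⌊(a₀ + m_{k+1})/d_{k+1}⌋ (starting m₀ = 0, d₀ = 1), with convergents p_k = a_k·p_{k-1} + p_{k-2}, q_k = a_k·q_{k-1} + q_{k-2} (p₋₁ = 1, q₋₁ = 0):
  k = 0: a₀ = 4; p₀/q₀ = 4/1; p₀² − 17·q₀² = 16 − 17 = -1.
  k = 1: m = 4, d = 1, a = ⌊(4 + 4)/1⌋ = 8; p/q = (8·4 + 1)/(8·1 + 0) = 33/8; p² − 17·q² = 1089 − 1088 = 1.
  The first convergent with p² − 17·q² = 1 gives the fundamental solution (x₁, y₁) = (33, 8).
Step 2: Apply the recurrence (x_{n+1}, y_{n+1}) = (x₁x_n + 17y₁y_n, x₁y_n + y₁x_n) repeatedly.
  From (x_1, y_1) = (33, 8): x_2 = 33·33 + 17·8·8 = 2177; y_2 = 33·8 + 8·33 = 528.
  From (x_2, y_2) = (2177, 528): x_3 = 33·2177 + 17·8·528 = 143649; y_3 = 33·528 + 8·2177 = 34840.
  From (x_3, y_3) = (143649, 34840): x_4 = 33·143649 + 17·8·34840 = 9478657; y_4 = 33·34840 + 8·143649 = 2298912.
Step 3: Verify x_4² - 17·y_4² = 89844938523649 - 89844938523648 = 1 (should be 1). ✓

(x_1, y_1) = (33, 8); (x_4, y_4) = (9478657, 2298912).


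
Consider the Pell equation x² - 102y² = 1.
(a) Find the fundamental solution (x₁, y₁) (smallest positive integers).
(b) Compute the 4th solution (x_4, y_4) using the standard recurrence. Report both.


Step 1: Find the fundamental solution (x₁, y₁) of x² - 102y² = 1.
  Expand √102 as a continued fraction. a₀ = ⌊√102⌋ = 10; iterate m_{k+1} = d_k·a_k − m_k, d_{k+1} = (102 − m_{k+1}²)/d_k, a_{k+1} = ⌊(a₀ + m_{k+1})/d_{k+1}⌋ (starting m₀ = 0, d₀ = 1), with convergents p_k = a_k·p_{k-1} + p_{k-2}, q_k = a_k·q_{k-1} + q_{k-2} (p₋₁ = 1, q₋₁ = 0):
  k = 0: a₀ = 10; p₀/q₀ = 10/1; p₀² − 102·q₀² = 100 − 102 = -2.
  k = 1: m = 10, d = 2, a = ⌊(10 + 10)/2⌋ = 10; p/q = (10·10 + 1)/(10·1 + 0) = 101/10; p² − 102·q² = 10201 − 10200 = 1.
  The first convergent with p² − 102·q² = 1 gives the fundamental solution (x₁, y₁) = (101, 10).
Step 2: Apply the recurrence (x_{n+1}, y_{n+1}) = (x₁x_n + 102y₁y_n, x₁y_n + y₁x_n) repeatedly.
  From (x_1, y_1) = (101, 10): x_2 = 101·101 + 102·10·10 = 20401; y_2 = 101·10 + 10·101 = 2020.
  From (x_2, y_2) = (20401, 2020): x_3 = 101·20401 + 102·10·2020 = 4120901; y_3 = 101·2020 + 10·20401 = 408030.
  From (x_3, y_3) = (4120901, 408030): x_4 = 101·4120901 + 102·10·408030 = 832401601; y_4 = 101·408030 + 10·4120901 = 82420040.
Step 3: Verify x_4² - 102·y_4² = 692892425347363201 - 692892425347363200 = 1 (should be 1). ✓

(x_1, y_1) = (101, 10); (x_4, y_4) = (832401601, 82420040).


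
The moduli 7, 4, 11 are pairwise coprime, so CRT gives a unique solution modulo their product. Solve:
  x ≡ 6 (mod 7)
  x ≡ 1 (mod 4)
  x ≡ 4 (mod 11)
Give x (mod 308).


Moduli 7, 4, 11 are pairwise coprime; by CRT there is a unique solution modulo M = 7 · 4 · 11 = 308.
Solve pairwise, accumulating the modulus:
  Start with x ≡ 6 (mod 7).
  Combine with x ≡ 1 (mod 4): since gcd(7, 4) = 1, we get a unique residue mod 28.
    Write x = 6 + 7·t and substitute into x ≡ 1 (mod 4): 7·t ≡ 1 − 6 = -5 (mod 4).
    Reduce coefficients mod 4: 3·t ≡ 3 (mod 4).
    The inverse of 3 mod 4 is 3 (since 3·3 = 9 = 2·4 + 1), so t ≡ 3·3 = 9 ≡ 1 (mod 4).
    Then x = 6 + 7·1 = 13, valid modulo lcm(7, 4) = 28: x ≡ 13 (mod 28).
  Combine with x ≡ 4 (mod 11): since gcd(28, 11) = 1, we get a unique residue mod 308.
    Write x = 13 + 28·t and substitute into x ≡ 4 (mod 11): 28·t ≡ 4 − 13 = -9 (mod 11).
    Reduce coefficients mod 11: 6·t ≡ 2 (mod 11).
    The inverse of 6 mod 11 is 2 (since 6·2 = 12 = 1·11 + 1), so t ≡ 2·2 = 4 ≡ 4 (mod 11).
    Then x = 13 + 28·4 = 125, valid modulo lcm(28, 11) = 308: x ≡ 125 (mod 308).
Verify: 125 mod 7 = 6 ✓, 125 mod 4 = 1 ✓, 125 mod 11 = 4 ✓.

x ≡ 125 (mod 308).


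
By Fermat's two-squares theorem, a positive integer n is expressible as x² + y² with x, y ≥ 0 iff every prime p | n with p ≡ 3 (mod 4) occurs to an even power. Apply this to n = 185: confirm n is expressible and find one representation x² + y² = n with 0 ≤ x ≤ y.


Step 1: Factor n = 185 = 5 · 37.
Step 2: Check the mod-4 condition on each prime factor: 5 ≡ 1 (mod 4), exponent 1; 37 ≡ 1 (mod 4), exponent 1.
All primes ≡ 3 (mod 4) appear to even exponent (or don't appear), so by the two-squares theorem n IS expressible as a sum of two squares.
Step 3: Build a representation. Here n = 5 · 37 is a product of primes ≡ 1 (mod 4). Each prime p ≡ 1 (mod 4) is itself a sum of two squares; find a² by testing p − a² for a perfect square:
  5: 5 − 1² = 4 = 2² ⇒ 5 = 1² + 2².
  37: 37 − 1² = 36 = 6² ⇒ 37 = 1² + 6².
  Combine using the Brahmagupta–Fibonacci identity (a² + b²)(c² + d²) = (ac − bd)² + (ad + bc)² = (ac + bd)² + (ad − bc)²:
  5 · 37 = 185: from (1² + 2²)(1² + 6²), take (1·1 − 2·6, 1·6 + 2·1) = (1 − 12, 6 + 2) = (-11, 8); dropping signs (only squares matter) gives (11, 8); check 11² + 8² = 121 + 64 = 185 ✓.
Step 4: Order so x ≤ y and verify: 8² + 11² = 64 + 121 = 185 = n. ✓

n = 185 = 8² + 11² (one valid representation with x ≤ y).


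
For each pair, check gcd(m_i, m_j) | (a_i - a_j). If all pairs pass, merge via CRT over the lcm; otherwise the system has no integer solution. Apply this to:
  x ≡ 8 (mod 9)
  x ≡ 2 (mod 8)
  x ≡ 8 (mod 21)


Moduli 9, 8, 21 are not pairwise coprime, so CRT works modulo lcm(m_i) when all pairwise compatibility conditions hold.
Pairwise compatibility: gcd(m_i, m_j) must divide a_i - a_j for every pair.
Merge one congruence at a time:
  Start: x ≡ 8 (mod 9).
  Combine with x ≡ 2 (mod 8): gcd(9, 8) = 1; 2 - 8 = -6, which IS divisible by 1, so compatible.
    Write x = 8 + 9·t and substitute into x ≡ 2 (mod 8): 9·t ≡ 2 − 8 = -6 (mod 8).
    Reduce coefficients mod 8: 1·t ≡ 2 (mod 8).
    So t ≡ 2 (mod 8).
    Then x = 8 + 9·2 = 26, valid modulo lcm(9, 8) = 72: x ≡ 26 (mod 72).
  Combine with x ≡ 8 (mod 21): gcd(72, 21) = 3; 8 - 26 = -18, which IS divisible by 3, so compatible.
    Write x = 26 + 72·t and substitute into x ≡ 8 (mod 21): 72·t ≡ 8 − 26 = -18 (mod 21).
    Divide the congruence (and modulus) by g = 3: 24·t ≡ -6 (mod 7).
    Reduce coefficients mod 7: 3·t ≡ 1 (mod 7).
    The inverse of 3 mod 7 is 5 (since 3·5 = 15 = 2·7 + 1), so t ≡ 5·1 = 5 ≡ 5 (mod 7).
    Then x = 26 + 72·5 = 386, valid modulo lcm(72, 21) = 504: x ≡ 386 (mod 504).
Verify: 386 mod 9 = 8, 386 mod 8 = 2, 386 mod 21 = 8.

x ≡ 386 (mod 504).


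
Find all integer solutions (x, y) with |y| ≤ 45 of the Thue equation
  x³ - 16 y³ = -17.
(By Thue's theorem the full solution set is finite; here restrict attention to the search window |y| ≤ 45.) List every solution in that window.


The equation is x³ - 16y³ = -17. For fixed y, x³ = 16·y³ − 17, so a solution requires the RHS to be a perfect cube.
Strategy: iterate y from -45 to 45, compute RHS = 16·y³ − 17, and check whether it is a (positive or negative) perfect cube.
Check small values of y:
  y = 0: RHS = -17 is not a perfect cube.
  y = 1: RHS = -1 = (-1)³ ⇒ x = -1 works.
  y = -1: RHS = -33 is not a perfect cube.
  y = 2: RHS = 111 is not a perfect cube.
  y = -2: RHS = -145 is not a perfect cube.
  y = 3: RHS = 415 is not a perfect cube.
  y = -3: RHS = -449 is not a perfect cube.
Continuing the search up to |y| = 45 finds no further solutions beyond those listed.
Collected solutions: (-1, 1).

Solutions (with |y| ≤ 45): (-1, 1).


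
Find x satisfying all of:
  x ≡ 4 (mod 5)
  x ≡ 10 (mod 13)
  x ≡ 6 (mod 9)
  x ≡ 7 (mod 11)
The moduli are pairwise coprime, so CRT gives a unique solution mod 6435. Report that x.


Product of moduli M = 5 · 13 · 9 · 11 = 6435.
Merge one congruence at a time:
  Start: x ≡ 4 (mod 5).
  Combine with x ≡ 10 (mod 13); new modulus lcm = 65.
    Write x = 4 + 5·t and substitute into x ≡ 10 (mod 13): 5·t ≡ 10 − 4 = 6 (mod 13).
    The inverse of 5 mod 13 is 8 (since 5·8 = 40 = 3·13 + 1), so t ≡ 8·6 = 48 ≡ 9 (mod 13).
    Then x = 4 + 5·9 = 49, valid modulo lcm(5, 13) = 65: x ≡ 49 (mod 65).
  Combine with x ≡ 6 (mod 9); new modulus lcm = 585.
    Write x = 49 + 65·t and substitute into x ≡ 6 (mod 9): 65·t ≡ 6 − 49 = -43 (mod 9).
    Reduce coefficients mod 9: 2·t ≡ 2 (mod 9).
    The inverse of 2 mod 9 is 5 (since 2·5 = 10 = 1·9 + 1), so t ≡ 5·2 = 10 ≡ 1 (mod 9).
    Then x = 49 + 65·1 = 114, valid modulo lcm(65, 9) = 585: x ≡ 114 (mod 585).
  Combine with x ≡ 7 (mod 11); new modulus lcm = 6435.
    Write x = 114 + 585·t and substitute into x ≡ 7 (mod 11): 585·t ≡ 7 − 114 = -107 (mod 11).
    Reduce coefficients mod 11: 2·t ≡ 3 (mod 11).
    The inverse of 2 mod 11 is 6 (since 2·6 = 12 = 1·11 + 1), so t ≡ 6·3 = 18 ≡ 7 (mod 11).
    Then x = 114 + 585·7 = 4209, valid modulo lcm(585, 11) = 6435: x ≡ 4209 (mod 6435).
Verify against each original: 4209 mod 5 = 4, 4209 mod 13 = 10, 4209 mod 9 = 6, 4209 mod 11 = 7.

x ≡ 4209 (mod 6435).


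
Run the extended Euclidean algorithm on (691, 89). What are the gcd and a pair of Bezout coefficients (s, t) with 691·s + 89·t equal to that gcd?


Euclidean algorithm on (691, 89) — divide until remainder is 0:
  691 = 7 · 89 + 68
  89 = 1 · 68 + 21
  68 = 3 · 21 + 5
  21 = 4 · 5 + 1
  5 = 5 · 1 + 0
gcd(691, 89) = 1.
Track Bezout coefficients alongside the remainders: start with r₀ = 691 = a·1 + b·0 (s = 1, t = 0) and r₁ = 89 = a·0 + b·1 (s = 0, t = 1); each new remainder r_{k+1} = r_{k-1} − q_k·r_k inherits s_{k+1} = s_{k-1} − q_k·s_k, t_{k+1} = t_{k-1} − q_k·t_k, so r_k = a·s_k + b·t_k at every step:
  q = 7: r = 68, s = 1 − 7·0 = 1, t = 0 − 7·1 = -7  (check: 691·1 + 89·(-7) = 68)
  q = 1: r = 21, s = 0 − 1·1 = -1, t = 1 − 1·(-7) = 8  (check: 691·(-1) + 89·8 = 21)
  q = 3: r = 5, s = 1 − 3·(-1) = 4, t = -7 − 3·8 = -31  (check: 691·4 + 89·(-31) = 5)
  q = 4: r = 1, s = -1 − 4·4 = -17, t = 8 − 4·(-31) = 132  (check: 691·(-17) + 89·132 = 1)
The row with r = 1 (the gcd) gives the Bezout coefficients s = -17, t = 132.
Result: 691 · (-17) + 89 · (132) = 1.

gcd(691, 89) = 1; s = -17, t = 132 (check: 691·(-17) + 89·132 = 1).


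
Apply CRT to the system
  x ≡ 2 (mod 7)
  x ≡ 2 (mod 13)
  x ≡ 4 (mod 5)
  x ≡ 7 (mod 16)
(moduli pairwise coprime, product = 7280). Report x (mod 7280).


Product of moduli M = 7 · 13 · 5 · 16 = 7280.
Merge one congruence at a time:
  Start: x ≡ 2 (mod 7).
  Combine with x ≡ 2 (mod 13); new modulus lcm = 91.
    Write x = 2 + 7·t and substitute into x ≡ 2 (mod 13): 7·t ≡ 2 − 2 = 0 (mod 13).
    The inverse of 7 mod 13 is 2 (since 7·2 = 14 = 1·13 + 1), so t ≡ 2·0 = 0 ≡ 0 (mod 13).
    Then x = 2 + 7·0 = 2, valid modulo lcm(7, 13) = 91: x ≡ 2 (mod 91).
  Combine with x ≡ 4 (mod 5); new modulus lcm = 455.
    Write x = 2 + 91·t and substitute into x ≡ 4 (mod 5): 91·t ≡ 4 − 2 = 2 (mod 5).
    Reduce coefficients mod 5: 1·t ≡ 2 (mod 5).
    So t ≡ 2 (mod 5).
    Then x = 2 + 91·2 = 184, valid modulo lcm(91, 5) = 455: x ≡ 184 (mod 455).
  Combine with x ≡ 7 (mod 16); new modulus lcm = 7280.
    Write x = 184 + 455·t and substitute into x ≡ 7 (mod 16): 455·t ≡ 7 − 184 = -177 (mod 16).
    Reduce coefficients mod 16: 7·t ≡ 15 (mod 16).
    The inverse of 7 mod 16 is 7 (since 7·7 = 49 = 3·16 + 1), so t ≡ 7·15 = 105 ≡ 9 (mod 16).
    Then x = 184 + 455·9 = 4279, valid modulo lcm(455, 16) = 7280: x ≡ 4279 (mod 7280).
Verify against each original: 4279 mod 7 = 2, 4279 mod 13 = 2, 4279 mod 5 = 4, 4279 mod 16 = 7.

x ≡ 4279 (mod 7280).


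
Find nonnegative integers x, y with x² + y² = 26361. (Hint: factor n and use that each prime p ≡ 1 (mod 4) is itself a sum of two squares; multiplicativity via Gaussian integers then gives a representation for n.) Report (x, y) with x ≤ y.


Step 1: Factor n = 26361 = 3^2 · 29 · 101.
Step 2: Check the mod-4 condition on each prime factor: 3 ≡ 3 (mod 4), exponent 2 (must be even); 29 ≡ 1 (mod 4), exponent 1; 101 ≡ 1 (mod 4), exponent 1.
All primes ≡ 3 (mod 4) appear to even exponent (or don't appear), so by the two-squares theorem n IS expressible as a sum of two squares.
Step 3: Build a representation. Group n = k² · m with k = 3 and m = 29 · 101 = 2929 (a product of primes ≡ 1 (mod 4)); a representation of m scales to one of n via (k·x)² + (k·y)² = k²(x² + y²). Each prime p ≡ 1 (mod 4) is itself a sum of two squares; find a² by testing p − a² for a perfect square:
  29: 29 − 1² = 28, 29 − 2² = 25 = 5² ⇒ 29 = 2² + 5².
  101: 101 − 1² = 100 = 10² ⇒ 101 = 1² + 10².
  Combine using the Brahmagupta–Fibonacci identity (a² + b²)(c² + d²) = (ac − bd)² + (ad + bc)² = (ac + bd)² + (ad − bc)²:
  29 · 101 = 2929: from (2² + 5²)(1² + 10²), take (2·1 − 5·10, 2·10 + 5·1) = (2 − 50, 20 + 5) = (-48, 25); dropping signs (only squares matter) gives (48, 25); check 48² + 25² = 2304 + 625 = 2929 ✓.
  Scale by k = 3: (3·48, 3·25) = (144, 75).
Step 4: Order so x ≤ y and verify: 75² + 144² = 5625 + 20736 = 26361 = n. ✓

n = 26361 = 75² + 144² (one valid representation with x ≤ y).


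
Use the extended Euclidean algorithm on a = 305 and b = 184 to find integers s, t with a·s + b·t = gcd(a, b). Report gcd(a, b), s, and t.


Euclidean algorithm on (305, 184) — divide until remainder is 0:
  305 = 1 · 184 + 121
  184 = 1 · 121 + 63
  121 = 1 · 63 + 58
  63 = 1 · 58 + 5
  58 = 11 · 5 + 3
  5 = 1 · 3 + 2
  3 = 1 · 2 + 1
  2 = 2 · 1 + 0
gcd(305, 184) = 1.
Track Bezout coefficients alongside the remainders: start with r₀ = 305 = a·1 + b·0 (s = 1, t = 0) and r₁ = 184 = a·0 + b·1 (s = 0, t = 1); each new remainder r_{k+1} = r_{k-1} − q_k·r_k inherits s_{k+1} = s_{k-1} − q_k·s_k, t_{k+1} = t_{k-1} − q_k·t_k, so r_k = a·s_k + b·t_k at every step:
  q = 1: r = 121, s = 1 − 1·0 = 1, t = 0 − 1·1 = -1  (check: 305·1 + 184·(-1) = 121)
  q = 1: r = 63, s = 0 − 1·1 = -1, t = 1 − 1·(-1) = 2  (check: 305·(-1) + 184·2 = 63)
  q = 1: r = 58, s = 1 − 1·(-1) = 2, t = -1 − 1·2 = -3  (check: 305·2 + 184·(-3) = 58)
  q = 1: r = 5, s = -1 − 1·2 = -3, t = 2 − 1·(-3) = 5  (check: 305·(-3) + 184·5 = 5)
  q = 11: r = 3, s = 2 − 11·(-3) = 35, t = -3 − 11·5 = -58  (check: 305·35 + 184·(-58) = 3)
  q = 1: r = 2, s = -3 − 1·35 = -38, t = 5 − 1·(-58) = 63  (check: 305·(-38) + 184·63 = 2)
  q = 1: r = 1, s = 35 − 1·(-38) = 73, t = -58 − 1·63 = -121  (check: 305·73 + 184·(-121) = 1)
The row with r = 1 (the gcd) gives the Bezout coefficients s = 73, t = -121.
Result: 305 · (73) + 184 · (-121) = 1.

gcd(305, 184) = 1; s = 73, t = -121 (check: 305·73 + 184·(-121) = 1).


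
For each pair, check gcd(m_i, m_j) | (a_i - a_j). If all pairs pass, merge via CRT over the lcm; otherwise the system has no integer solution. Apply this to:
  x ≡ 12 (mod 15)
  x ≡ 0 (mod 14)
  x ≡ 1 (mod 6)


Moduli 15, 14, 6 are not pairwise coprime, so CRT works modulo lcm(m_i) when all pairwise compatibility conditions hold.
Pairwise compatibility: gcd(m_i, m_j) must divide a_i - a_j for every pair.
Merge one congruence at a time:
  Start: x ≡ 12 (mod 15).
  Combine with x ≡ 0 (mod 14): gcd(15, 14) = 1; 0 - 12 = -12, which IS divisible by 1, so compatible.
    Write x = 12 + 15·t and substitute into x ≡ 0 (mod 14): 15·t ≡ 0 − 12 = -12 (mod 14).
    Reduce coefficients mod 14: 1·t ≡ 2 (mod 14).
    So t ≡ 2 (mod 14).
    Then x = 12 + 15·2 = 42, valid modulo lcm(15, 14) = 210: x ≡ 42 (mod 210).
  Combine with x ≡ 1 (mod 6): gcd(210, 6) = 6, and 1 - 42 = -41 is NOT divisible by 6.
    ⇒ system is inconsistent (no integer solution).

No solution (the system is inconsistent).


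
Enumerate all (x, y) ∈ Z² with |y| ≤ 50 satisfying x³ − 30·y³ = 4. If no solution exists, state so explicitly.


The equation is x³ - 30y³ = 4. For fixed y, x³ = 30·y³ + 4, so a solution requires the RHS to be a perfect cube.
Strategy: iterate y from -50 to 50, compute RHS = 30·y³ + 4, and check whether it is a (positive or negative) perfect cube.
Check small values of y:
  y = 0: RHS = 4 is not a perfect cube.
  y = 1: RHS = 34 is not a perfect cube.
  y = -1: RHS = -26 is not a perfect cube.
  y = 2: RHS = 244 is not a perfect cube.
  y = -2: RHS = -236 is not a perfect cube.
  y = 3: RHS = 814 is not a perfect cube.
  y = -3: RHS = -806 is not a perfect cube.
Continuing the search up to |y| = 50 finds no solutions either.
No (x, y) in the scanned range satisfies the equation.

No integer solutions with |y| ≤ 50.


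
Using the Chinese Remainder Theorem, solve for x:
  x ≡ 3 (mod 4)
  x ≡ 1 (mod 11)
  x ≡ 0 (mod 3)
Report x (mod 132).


Moduli 4, 11, 3 are pairwise coprime; by CRT there is a unique solution modulo M = 4 · 11 · 3 = 132.
Solve pairwise, accumulating the modulus:
  Start with x ≡ 3 (mod 4).
  Combine with x ≡ 1 (mod 11): since gcd(4, 11) = 1, we get a unique residue mod 44.
    Write x = 3 + 4·t and substitute into x ≡ 1 (mod 11): 4·t ≡ 1 − 3 = -2 (mod 11).
    Reduce coefficients mod 11: 4·t ≡ 9 (mod 11).
    The inverse of 4 mod 11 is 3 (since 4·3 = 12 = 1·11 + 1), so t ≡ 3·9 = 27 ≡ 5 (mod 11).
    Then x = 3 + 4·5 = 23, valid modulo lcm(4, 11) = 44: x ≡ 23 (mod 44).
  Combine with x ≡ 0 (mod 3): since gcd(44, 3) = 1, we get a unique residue mod 132.
    Write x = 23 + 44·t and substitute into x ≡ 0 (mod 3): 44·t ≡ 0 − 23 = -23 (mod 3).
    Reduce coefficients mod 3: 2·t ≡ 1 (mod 3).
    The inverse of 2 mod 3 is 2 (since 2·2 = 4 = 1·3 + 1), so t ≡ 2·1 = 2 ≡ 2 (mod 3).
    Then x = 23 + 44·2 = 111, valid modulo lcm(44, 3) = 132: x ≡ 111 (mod 132).
Verify: 111 mod 4 = 3 ✓, 111 mod 11 = 1 ✓, 111 mod 3 = 0 ✓.

x ≡ 111 (mod 132).


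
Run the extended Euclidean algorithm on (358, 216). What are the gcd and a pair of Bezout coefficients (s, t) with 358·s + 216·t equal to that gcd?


Euclidean algorithm on (358, 216) — divide until remainder is 0:
  358 = 1 · 216 + 142
  216 = 1 · 142 + 74
  142 = 1 · 74 + 68
  74 = 1 · 68 + 6
  68 = 11 · 6 + 2
  6 = 3 · 2 + 0
gcd(358, 216) = 2.
Track Bezout coefficients alongside the remainders: start with r₀ = 358 = a·1 + b·0 (s = 1, t = 0) and r₁ = 216 = a·0 + b·1 (s = 0, t = 1); each new remainder r_{k+1} = r_{k-1} − q_k·r_k inherits s_{k+1} = s_{k-1} − q_k·s_k, t_{k+1} = t_{k-1} − q_k·t_k, so r_k = a·s_k + b·t_k at every step:
  q = 1: r = 142, s = 1 − 1·0 = 1, t = 0 − 1·1 = -1  (check: 358·1 + 216·(-1) = 142)
  q = 1: r = 74, s = 0 − 1·1 = -1, t = 1 − 1·(-1) = 2  (check: 358·(-1) + 216·2 = 74)
  q = 1: r = 68, s = 1 − 1·(-1) = 2, t = -1 − 1·2 = -3  (check: 358·2 + 216·(-3) = 68)
  q = 1: r = 6, s = -1 − 1·2 = -3, t = 2 − 1·(-3) = 5  (check: 358·(-3) + 216·5 = 6)
  q = 11: r = 2, s = 2 − 11·(-3) = 35, t = -3 − 11·5 = -58  (check: 358·35 + 216·(-58) = 2)
The row with r = 2 (the gcd) gives the Bezout coefficients s = 35, t = -58.
Result: 358 · (35) + 216 · (-58) = 2.

gcd(358, 216) = 2; s = 35, t = -58 (check: 358·35 + 216·(-58) = 2).


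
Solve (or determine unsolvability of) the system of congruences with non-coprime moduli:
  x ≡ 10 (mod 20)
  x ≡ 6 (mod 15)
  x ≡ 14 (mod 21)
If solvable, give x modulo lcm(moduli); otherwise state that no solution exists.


Moduli 20, 15, 21 are not pairwise coprime, so CRT works modulo lcm(m_i) when all pairwise compatibility conditions hold.
Pairwise compatibility: gcd(m_i, m_j) must divide a_i - a_j for every pair.
Merge one congruence at a time:
  Start: x ≡ 10 (mod 20).
  Combine with x ≡ 6 (mod 15): gcd(20, 15) = 5, and 6 - 10 = -4 is NOT divisible by 5.
    ⇒ system is inconsistent (no integer solution).

No solution (the system is inconsistent).


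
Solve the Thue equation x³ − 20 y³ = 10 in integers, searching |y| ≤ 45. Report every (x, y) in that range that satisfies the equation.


The equation is x³ - 20y³ = 10. For fixed y, x³ = 20·y³ + 10, so a solution requires the RHS to be a perfect cube.
Strategy: iterate y from -45 to 45, compute RHS = 20·y³ + 10, and check whether it is a (positive or negative) perfect cube.
Check small values of y:
  y = 0: RHS = 10 is not a perfect cube.
  y = 1: RHS = 30 is not a perfect cube.
  y = -1: RHS = -10 is not a perfect cube.
  y = 2: RHS = 170 is not a perfect cube.
  y = -2: RHS = -150 is not a perfect cube.
  y = 3: RHS = 550 is not a perfect cube.
  y = -3: RHS = -530 is not a perfect cube.
Continuing the search up to |y| = 45 finds no solutions either.
No (x, y) in the scanned range satisfies the equation.

No integer solutions with |y| ≤ 45.


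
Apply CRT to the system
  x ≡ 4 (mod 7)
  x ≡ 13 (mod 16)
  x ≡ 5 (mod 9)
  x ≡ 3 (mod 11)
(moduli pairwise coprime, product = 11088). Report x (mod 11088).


Product of moduli M = 7 · 16 · 9 · 11 = 11088.
Merge one congruence at a time:
  Start: x ≡ 4 (mod 7).
  Combine with x ≡ 13 (mod 16); new modulus lcm = 112.
    Write x = 4 + 7·t and substitute into x ≡ 13 (mod 16): 7·t ≡ 13 − 4 = 9 (mod 16).
    The inverse of 7 mod 16 is 7 (since 7·7 = 49 = 3·16 + 1), so t ≡ 7·9 = 63 ≡ 15 (mod 16).
    Then x = 4 + 7·15 = 109, valid modulo lcm(7, 16) = 112: x ≡ 109 (mod 112).
  Combine with x ≡ 5 (mod 9); new modulus lcm = 1008.
    Write x = 109 + 112·t and substitute into x ≡ 5 (mod 9): 112·t ≡ 5 − 109 = -104 (mod 9).
    Reduce coefficients mod 9: 4·t ≡ 4 (mod 9).
    The inverse of 4 mod 9 is 7 (since 4·7 = 28 = 3·9 + 1), so t ≡ 7·4 = 28 ≡ 1 (mod 9).
    Then x = 109 + 112·1 = 221, valid modulo lcm(112, 9) = 1008: x ≡ 221 (mod 1008).
  Combine with x ≡ 3 (mod 11); new modulus lcm = 11088.
    Write x = 221 + 1008·t and substitute into x ≡ 3 (mod 11): 1008·t ≡ 3 − 221 = -218 (mod 11).
    Reduce coefficients mod 11: 7·t ≡ 2 (mod 11).
    The inverse of 7 mod 11 is 8 (since 7·8 = 56 = 5·11 + 1), so t ≡ 8·2 = 16 ≡ 5 (mod 11).
    Then x = 221 + 1008·5 = 5261, valid modulo lcm(1008, 11) = 11088: x ≡ 5261 (mod 11088).
Verify against each original: 5261 mod 7 = 4, 5261 mod 16 = 13, 5261 mod 9 = 5, 5261 mod 11 = 3.

x ≡ 5261 (mod 11088).


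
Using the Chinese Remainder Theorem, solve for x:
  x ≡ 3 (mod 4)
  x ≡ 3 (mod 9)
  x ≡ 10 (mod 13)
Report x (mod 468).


Moduli 4, 9, 13 are pairwise coprime; by CRT there is a unique solution modulo M = 4 · 9 · 13 = 468.
Solve pairwise, accumulating the modulus:
  Start with x ≡ 3 (mod 4).
  Combine with x ≡ 3 (mod 9): since gcd(4, 9) = 1, we get a unique residue mod 36.
    Write x = 3 + 4·t and substitute into x ≡ 3 (mod 9): 4·t ≡ 3 − 3 = 0 (mod 9).
    The inverse of 4 mod 9 is 7 (since 4·7 = 28 = 3·9 + 1), so t ≡ 7·0 = 0 ≡ 0 (mod 9).
    Then x = 3 + 4·0 = 3, valid modulo lcm(4, 9) = 36: x ≡ 3 (mod 36).
  Combine with x ≡ 10 (mod 13): since gcd(36, 13) = 1, we get a unique residue mod 468.
    Write x = 3 + 36·t and substitute into x ≡ 10 (mod 13): 36·t ≡ 10 − 3 = 7 (mod 13).
    Reduce coefficients mod 13: 10·t ≡ 7 (mod 13).
    The inverse of 10 mod 13 is 4 (since 10·4 = 40 = 3·13 + 1), so t ≡ 4·7 = 28 ≡ 2 (mod 13).
    Then x = 3 + 36·2 = 75, valid modulo lcm(36, 13) = 468: x ≡ 75 (mod 468).
Verify: 75 mod 4 = 3 ✓, 75 mod 9 = 3 ✓, 75 mod 13 = 10 ✓.

x ≡ 75 (mod 468).


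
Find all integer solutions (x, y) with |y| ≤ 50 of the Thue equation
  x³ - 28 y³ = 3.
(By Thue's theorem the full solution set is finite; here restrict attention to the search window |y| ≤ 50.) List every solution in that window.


The equation is x³ - 28y³ = 3. For fixed y, x³ = 28·y³ + 3, so a solution requires the RHS to be a perfect cube.
Strategy: iterate y from -50 to 50, compute RHS = 28·y³ + 3, and check whether it is a (positive or negative) perfect cube.
Check small values of y:
  y = 0: RHS = 3 is not a perfect cube.
  y = 1: RHS = 31 is not a perfect cube.
  y = -1: RHS = -25 is not a perfect cube.
  y = 2: RHS = 227 is not a perfect cube.
  y = -2: RHS = -221 is not a perfect cube.
  y = 3: RHS = 759 is not a perfect cube.
  y = -3: RHS = -753 is not a perfect cube.
Continuing the search up to |y| = 50 finds no solutions either.
No (x, y) in the scanned range satisfies the equation.

No integer solutions with |y| ≤ 50.


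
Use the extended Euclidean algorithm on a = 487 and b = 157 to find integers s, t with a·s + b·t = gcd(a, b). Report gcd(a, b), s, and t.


Euclidean algorithm on (487, 157) — divide until remainder is 0:
  487 = 3 · 157 + 16
  157 = 9 · 16 + 13
  16 = 1 · 13 + 3
  13 = 4 · 3 + 1
  3 = 3 · 1 + 0
gcd(487, 157) = 1.
Track Bezout coefficients alongside the remainders: start with r₀ = 487 = a·1 + b·0 (s = 1, t = 0) and r₁ = 157 = a·0 + b·1 (s = 0, t = 1); each new remainder r_{k+1} = r_{k-1} − q_k·r_k inherits s_{k+1} = s_{k-1} − q_k·s_k, t_{k+1} = t_{k-1} − q_k·t_k, so r_k = a·s_k + b·t_k at every step:
  q = 3: r = 16, s = 1 − 3·0 = 1, t = 0 − 3·1 = -3  (check: 487·1 + 157·(-3) = 16)
  q = 9: r = 13, s = 0 − 9·1 = -9, t = 1 − 9·(-3) = 28  (check: 487·(-9) + 157·28 = 13)
  q = 1: r = 3, s = 1 − 1·(-9) = 10, t = -3 − 1·28 = -31  (check: 487·10 + 157·(-31) = 3)
  q = 4: r = 1, s = -9 − 4·10 = -49, t = 28 − 4·(-31) = 152  (check: 487·(-49) + 157·152 = 1)
The row with r = 1 (the gcd) gives the Bezout coefficients s = -49, t = 152.
Result: 487 · (-49) + 157 · (152) = 1.

gcd(487, 157) = 1; s = -49, t = 152 (check: 487·(-49) + 157·152 = 1).


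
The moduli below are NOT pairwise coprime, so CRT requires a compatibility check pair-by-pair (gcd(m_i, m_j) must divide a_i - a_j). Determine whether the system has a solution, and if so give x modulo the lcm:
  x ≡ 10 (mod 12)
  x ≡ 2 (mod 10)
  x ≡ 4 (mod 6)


Moduli 12, 10, 6 are not pairwise coprime, so CRT works modulo lcm(m_i) when all pairwise compatibility conditions hold.
Pairwise compatibility: gcd(m_i, m_j) must divide a_i - a_j for every pair.
Merge one congruence at a time:
  Start: x ≡ 10 (mod 12).
  Combine with x ≡ 2 (mod 10): gcd(12, 10) = 2; 2 - 10 = -8, which IS divisible by 2, so compatible.
    Write x = 10 + 12·t and substitute into x ≡ 2 (mod 10): 12·t ≡ 2 − 10 = -8 (mod 10).
    Divide the congruence (and modulus) by g = 2: 6·t ≡ -4 (mod 5).
    Reduce coefficients mod 5: 1·t ≡ 1 (mod 5).
    So t ≡ 1 (mod 5).
    Then x = 10 + 12·1 = 22, valid modulo lcm(12, 10) = 60: x ≡ 22 (mod 60).
  Combine with x ≡ 4 (mod 6): gcd(60, 6) = 6; 4 - 22 = -18, which IS divisible by 6, so compatible.
    Write x = 22 + 60·t and substitute into x ≡ 4 (mod 6): 60·t ≡ 4 − 22 = -18 (mod 6).
    Divide the congruence (and modulus) by g = 6: 10·t ≡ -3 (mod 1).
    Modulo 1 every t works; take t = 0.
    Then x = 22 + 60·0 = 22, valid modulo lcm(60, 6) = 60: x ≡ 22 (mod 60).
Verify: 22 mod 12 = 10, 22 mod 10 = 2, 22 mod 6 = 4.

x ≡ 22 (mod 60).


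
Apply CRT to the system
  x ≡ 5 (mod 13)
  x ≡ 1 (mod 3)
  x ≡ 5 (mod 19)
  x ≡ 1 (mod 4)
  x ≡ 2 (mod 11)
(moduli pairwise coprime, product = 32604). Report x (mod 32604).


Product of moduli M = 13 · 3 · 19 · 4 · 11 = 32604.
Merge one congruence at a time:
  Start: x ≡ 5 (mod 13).
  Combine with x ≡ 1 (mod 3); new modulus lcm = 39.
    Write x = 5 + 13·t and substitute into x ≡ 1 (mod 3): 13·t ≡ 1 − 5 = -4 (mod 3).
    Reduce coefficients mod 3: 1·t ≡ 2 (mod 3).
    So t ≡ 2 (mod 3).
    Then x = 5 + 13·2 = 31, valid modulo lcm(13, 3) = 39: x ≡ 31 (mod 39).
  Combine with x ≡ 5 (mod 19); new modulus lcm = 741.
    Write x = 31 + 39·t and substitute into x ≡ 5 (mod 19): 39·t ≡ 5 − 31 = -26 (mod 19).
    Reduce coefficients mod 19: 1·t ≡ 12 (mod 19).
    So t ≡ 12 (mod 19).
    Then x = 31 + 39·12 = 499, valid modulo lcm(39, 19) = 741: x ≡ 499 (mod 741).
  Combine with x ≡ 1 (mod 4); new modulus lcm = 2964.
    Write x = 499 + 741·t and substitute into x ≡ 1 (mod 4): 741·t ≡ 1 − 499 = -498 (mod 4).
    Reduce coefficients mod 4: 1·t ≡ 2 (mod 4).
    So t ≡ 2 (mod 4).
    Then x = 499 + 741·2 = 1981, valid modulo lcm(741, 4) = 2964: x ≡ 1981 (mod 2964).
  Combine with x ≡ 2 (mod 11); new modulus lcm = 32604.
    Write x = 1981 + 2964·t and substitute into x ≡ 2 (mod 11): 2964·t ≡ 2 − 1981 = -1979 (mod 11).
    Reduce coefficients mod 11: 5·t ≡ 1 (mod 11).
    The inverse of 5 mod 11 is 9 (since 5·9 = 45 = 4·11 + 1), so t ≡ 9·1 = 9 ≡ 9 (mod 11).
    Then x = 1981 + 2964·9 = 28657, valid modulo lcm(2964, 11) = 32604: x ≡ 28657 (mod 32604).
Verify against each original: 28657 mod 13 = 5, 28657 mod 3 = 1, 28657 mod 19 = 5, 28657 mod 4 = 1, 28657 mod 11 = 2.

x ≡ 28657 (mod 32604).


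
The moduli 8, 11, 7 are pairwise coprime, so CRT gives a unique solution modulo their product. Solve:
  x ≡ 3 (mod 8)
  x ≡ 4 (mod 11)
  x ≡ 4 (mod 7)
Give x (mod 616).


Moduli 8, 11, 7 are pairwise coprime; by CRT there is a unique solution modulo M = 8 · 11 · 7 = 616.
Solve pairwise, accumulating the modulus:
  Start with x ≡ 3 (mod 8).
  Combine with x ≡ 4 (mod 11): since gcd(8, 11) = 1, we get a unique residue mod 88.
    Write x = 3 + 8·t and substitute into x ≡ 4 (mod 11): 8·t ≡ 4 − 3 = 1 (mod 11).
    The inverse of 8 mod 11 is 7 (since 8·7 = 56 = 5·11 + 1), so t ≡ 7·1 = 7 ≡ 7 (mod 11).
    Then x = 3 + 8·7 = 59, valid modulo lcm(8, 11) = 88: x ≡ 59 (mod 88).
  Combine with x ≡ 4 (mod 7): since gcd(88, 7) = 1, we get a unique residue mod 616.
    Write x = 59 + 88·t and substitute into x ≡ 4 (mod 7): 88·t ≡ 4 − 59 = -55 (mod 7).
    Reduce coefficients mod 7: 4·t ≡ 1 (mod 7).
    The inverse of 4 mod 7 is 2 (since 4·2 = 8 = 1·7 + 1), so t ≡ 2·1 = 2 ≡ 2 (mod 7).
    Then x = 59 + 88·2 = 235, valid modulo lcm(88, 7) = 616: x ≡ 235 (mod 616).
Verify: 235 mod 8 = 3 ✓, 235 mod 11 = 4 ✓, 235 mod 7 = 4 ✓.

x ≡ 235 (mod 616).


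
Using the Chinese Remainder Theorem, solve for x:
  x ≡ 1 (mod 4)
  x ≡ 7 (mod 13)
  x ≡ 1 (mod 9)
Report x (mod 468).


Moduli 4, 13, 9 are pairwise coprime; by CRT there is a unique solution modulo M = 4 · 13 · 9 = 468.
Solve pairwise, accumulating the modulus:
  Start with x ≡ 1 (mod 4).
  Combine with x ≡ 7 (mod 13): since gcd(4, 13) = 1, we get a unique residue mod 52.
    Write x = 1 + 4·t and substitute into x ≡ 7 (mod 13): 4·t ≡ 7 − 1 = 6 (mod 13).
    The inverse of 4 mod 13 is 10 (since 4·10 = 40 = 3·13 + 1), so t ≡ 10·6 = 60 ≡ 8 (mod 13).
    Then x = 1 + 4·8 = 33, valid modulo lcm(4, 13) = 52: x ≡ 33 (mod 52).
  Combine with x ≡ 1 (mod 9): since gcd(52, 9) = 1, we get a unique residue mod 468.
    Write x = 33 + 52·t and substitute into x ≡ 1 (mod 9): 52·t ≡ 1 − 33 = -32 (mod 9).
    Reduce coefficients mod 9: 7·t ≡ 4 (mod 9).
    The inverse of 7 mod 9 is 4 (since 7·4 = 28 = 3·9 + 1), so t ≡ 4·4 = 16 ≡ 7 (mod 9).
    Then x = 33 + 52·7 = 397, valid modulo lcm(52, 9) = 468: x ≡ 397 (mod 468).
Verify: 397 mod 4 = 1 ✓, 397 mod 13 = 7 ✓, 397 mod 9 = 1 ✓.

x ≡ 397 (mod 468).
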